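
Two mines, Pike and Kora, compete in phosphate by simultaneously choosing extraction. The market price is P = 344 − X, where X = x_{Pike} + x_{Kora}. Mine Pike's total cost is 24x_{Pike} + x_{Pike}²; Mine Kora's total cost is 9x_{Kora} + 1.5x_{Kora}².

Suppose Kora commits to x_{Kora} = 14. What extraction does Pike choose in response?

Mine Pike's profit: π = x_{Pike}(344 − (x_{Pike} + x_{Kora})) − 24x_{Pike} − x_{Pike}².
∂π/∂x_{Pike} = 320 − 4x_{Pike} − x_{Kora} = 0, so x_{Pike} = 80 − 0.25x_{Kora}.
At x_{Kora} = 14: x_{Pike} = 80 − 0.25·14 = 76.5.

76.5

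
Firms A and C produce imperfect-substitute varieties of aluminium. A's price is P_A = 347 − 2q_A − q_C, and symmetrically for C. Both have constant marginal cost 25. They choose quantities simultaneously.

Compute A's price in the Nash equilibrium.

Firm A's profit: π = q_A(347 − 2q_A − q_C) − 25q_A.
∂π/∂q_A = 322 − 4q_A − q_C = 0 ⇒ q_A = 80.5 − 0.25q_C.
By symmetry q_C = q_A; substituting into the reaction function, 1.25q_A = 80.5 and q_A = 64.4.
P_A = 347 − 2·64.4 − 64.4 = 153.8.

153.8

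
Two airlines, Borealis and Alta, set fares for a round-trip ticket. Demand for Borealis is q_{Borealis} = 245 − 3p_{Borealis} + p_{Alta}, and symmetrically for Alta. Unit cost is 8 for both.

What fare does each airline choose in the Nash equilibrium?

53.8

Borealis's profit: π = (p_{Borealis} − 8)(245 − 3p_{Borealis} + p_{Alta}).
∂π/∂p_{Borealis} = 269 − 6p_{Borealis} + p_{Alta} = 0 ⇒ p_{Borealis} = 269/6 + (1/6)p_{Alta}.
By symmetry p_{Alta} = p_{Borealis}; substituting into the reaction function, (5/6)p_{Borealis} = 269/6 and p_{Borealis} = 53.8.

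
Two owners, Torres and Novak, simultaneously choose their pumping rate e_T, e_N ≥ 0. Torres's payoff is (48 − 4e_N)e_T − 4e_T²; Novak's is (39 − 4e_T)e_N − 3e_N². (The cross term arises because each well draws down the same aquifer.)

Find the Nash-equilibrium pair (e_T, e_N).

Expanding Torres's payoff: 48e_T − 4e_Ne_T − 4e_T².
∂π/∂e_T = 48 − 4e_N − 8e_T = 0, so e_T = 6 − 0.5e_N.
Likewise for Novak: e_N = 6.5 − (2/3)e_T.
Solving the two reaction functions simultaneously: (1 − (−0.5)(−2/3))e_T = 6 − 0.5·6.5, so (2/3)e_T = 2.75 and e_T = 4.125.
Then e_N = 6.5 − (2/3)·4.125 = 3.75.

4.125, 3.75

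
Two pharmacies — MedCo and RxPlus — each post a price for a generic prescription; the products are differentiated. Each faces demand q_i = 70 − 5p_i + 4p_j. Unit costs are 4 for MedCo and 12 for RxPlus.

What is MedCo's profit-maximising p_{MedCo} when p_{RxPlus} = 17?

15.8

MedCo's profit: π = (p_{MedCo} − 4)(70 − 5p_{MedCo} + 4p_{RxPlus}).
∂π/∂p_{MedCo} = 90 − 10p_{MedCo} + 4p_{RxPlus} = 0 ⇒ p_{MedCo} = 9 + 0.4p_{RxPlus}.
At p_{RxPlus} = 17: p_{MedCo} = 9 + 0.4·17 = 15.8.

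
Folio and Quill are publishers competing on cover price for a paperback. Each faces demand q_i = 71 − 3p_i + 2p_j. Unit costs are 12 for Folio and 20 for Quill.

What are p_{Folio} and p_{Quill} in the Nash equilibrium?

28.25, 31.25

Folio's profit: π = (p_{Folio} − 12)(71 − 3p_{Folio} + 2p_{Quill}).
∂π/∂p_{Folio} = 107 − 6p_{Folio} + 2p_{Quill} = 0 ⇒ p_{Folio} = 107/6 + (1/3)p_{Quill}.
Similarly p_{Quill} = 131/6 + (1/3)p_{Folio}.
Substituting the second reaction function into the first: p_{Folio} = 107/6 + (1/3)(131/6 + (1/3)p_{Folio}), which gives (8/9)p_{Folio} = 226/9 ⇒ p_{Folio} = 28.25.
Then p_{Quill} = 131/6 + (1/3)·28.25 = 31.25.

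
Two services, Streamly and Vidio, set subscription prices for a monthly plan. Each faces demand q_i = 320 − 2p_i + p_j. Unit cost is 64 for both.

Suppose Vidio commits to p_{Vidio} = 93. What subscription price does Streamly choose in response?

Streamly's profit: π = (p_{Streamly} − 64)(320 − 2p_{Streamly} + p_{Vidio}).
∂π/∂p_{Streamly} = 448 − 4p_{Streamly} + p_{Vidio} = 0 ⇒ p_{Streamly} = 112 + 0.25p_{Vidio}.
At p_{Vidio} = 93: p_{Streamly} = 112 + 0.25·93 = 135.25.

135.25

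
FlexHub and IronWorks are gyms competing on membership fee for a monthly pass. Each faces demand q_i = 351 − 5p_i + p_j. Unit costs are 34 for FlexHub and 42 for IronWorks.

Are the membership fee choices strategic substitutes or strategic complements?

FlexHub's profit: π = (p_{FlexHub} − 34)(351 − 5p_{FlexHub} + p_{IronWorks}).
∂π/∂p_{FlexHub} = 521 − 10p_{FlexHub} + p_{IronWorks} = 0 ⇒ p_{FlexHub} = 52.1 + 0.1p_{IronWorks}.
The best-response slope dp_{FlexHub}/dp_{IronWorks} = 0.1 > 0: the reaction function is upward-sloping, so the choices are strategic complements.

strategic complements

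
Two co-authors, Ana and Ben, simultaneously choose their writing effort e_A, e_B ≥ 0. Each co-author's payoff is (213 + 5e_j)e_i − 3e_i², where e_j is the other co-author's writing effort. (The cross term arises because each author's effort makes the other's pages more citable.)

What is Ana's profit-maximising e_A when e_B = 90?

110.5

Ana's payoff is (213 + 5e_B)e_A − 3e_A².
∂π/∂e_A = 213 + 5e_B − 6e_A = 0, so e_A = 35.5 + (5/6)e_B.
At e_B = 90: e_A = 35.5 + (5/6)·90 = 110.5.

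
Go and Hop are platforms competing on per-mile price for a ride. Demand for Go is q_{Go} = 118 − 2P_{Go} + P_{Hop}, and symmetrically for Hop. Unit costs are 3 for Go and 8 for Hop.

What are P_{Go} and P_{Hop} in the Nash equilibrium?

Go's profit: π = (P_{Go} − 3)(118 − 2P_{Go} + P_{Hop}).
∂π/∂P_{Go} = 124 − 4P_{Go} + P_{Hop} = 0 ⇒ P_{Go} = 31 + 0.25P_{Hop}.
Similarly P_{Hop} = 33.5 + 0.25P_{Go}.
Substituting the second reaction function into the first: P_{Go} = 31 + 0.25(33.5 + 0.25P_{Go}), which gives 0.9375P_{Go} = 39.375 ⇒ P_{Go} = 42.
Then P_{Hop} = 33.5 + 0.25·42 = 44.

42, 44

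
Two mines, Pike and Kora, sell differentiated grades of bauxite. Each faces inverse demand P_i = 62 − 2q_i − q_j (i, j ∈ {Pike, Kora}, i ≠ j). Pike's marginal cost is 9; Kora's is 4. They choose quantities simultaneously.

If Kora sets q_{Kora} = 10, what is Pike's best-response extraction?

10.75

Mine Pike's profit: π = q_{Pike}(62 − 2q_{Pike} − q_{Kora}) − 9q_{Pike}.
∂π/∂q_{Pike} = 53 − 4q_{Pike} − q_{Kora} = 0 ⇒ q_{Pike} = 13.25 − 0.25q_{Kora}.
At q_{Kora} = 10: q_{Pike} = 13.25 − 0.25·10 = 10.75.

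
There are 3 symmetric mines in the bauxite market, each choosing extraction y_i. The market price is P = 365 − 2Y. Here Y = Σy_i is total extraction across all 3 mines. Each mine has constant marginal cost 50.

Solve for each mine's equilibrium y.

A representative mine's profit is π_i = y_i(365 − 2Y) − 50y_i, with Y = y_i + Σ_{j≠i} y_j.
First-order condition: 315 − 4y_i − 2Σ_{j≠i} y_j = 0.
Imposing symmetry (y_j = y for all j) turns Σ_{j≠i} y_j into 2y, so 315 = 8y and y = 39.375.

39.375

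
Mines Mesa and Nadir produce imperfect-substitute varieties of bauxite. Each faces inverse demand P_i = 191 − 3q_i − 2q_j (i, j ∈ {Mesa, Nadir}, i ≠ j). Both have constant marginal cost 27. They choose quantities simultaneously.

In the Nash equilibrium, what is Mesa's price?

Mine Mesa's profit: π = q_{Mesa}(191 − 3q_{Mesa} − 2q_{Nadir}) − 27q_{Mesa}.
∂π/∂q_{Mesa} = 164 − 6q_{Mesa} − 2q_{Nadir} = 0 ⇒ q_{Mesa} = 82/3 − (1/3)q_{Nadir}.
Setting q_{Mesa} = q_{Nadir} in the reaction function: q_{Mesa} = 82/3 − (1/3)q_{Mesa}, so q_{Mesa} = (82/3) / (4/3) = 20.5.
P_{Mesa} = 191 − 3·20.5 − 2·20.5 = 88.5.

88.5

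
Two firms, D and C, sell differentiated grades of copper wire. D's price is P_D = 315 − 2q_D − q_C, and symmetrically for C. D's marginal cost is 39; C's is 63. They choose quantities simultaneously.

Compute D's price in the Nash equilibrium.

Firm D's profit: π = q_D(315 − 2q_D − q_C) − 39q_D.
∂π/∂q_D = 276 − 4q_D − q_C = 0 ⇒ q_D = 69 − 0.25q_C.
Similarly q_C = 63 − 0.25q_D.
Plugging q_C into D's best response: q_D = 69 − 0.25(63 − 0.25q_D) ⇒ 0.9375q_D = 53.25, so q_D = 56.8.
Then q_C = 63 − 0.25·56.8 = 48.8.
P_D = 315 − 2·56.8 − 48.8 = 152.6.

152.6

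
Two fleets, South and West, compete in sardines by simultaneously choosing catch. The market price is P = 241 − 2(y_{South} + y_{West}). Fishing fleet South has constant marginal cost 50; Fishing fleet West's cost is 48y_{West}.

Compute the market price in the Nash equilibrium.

Fishing fleet South's profit: π = y_{South}(241 − 2(y_{South} + y_{West})) − 50y_{South}.
∂π/∂y_{South} = 191 − 4y_{South} − 2y_{West} = 0, so y_{South} = 47.75 − 0.5y_{West}.
By the same steps for West: y_{West} = 48.25 − 0.5y_{South}.
Plugging y_{West} into South's best response: y_{South} = 47.75 − 0.5(48.25 − 0.5y_{South}) ⇒ 0.75y_{South} = 23.625, so y_{South} = 31.5.
Then y_{West} = 48.25 − 0.5·31.5 = 32.5.
Equilibrium price: P = 241 − 2·64 = 113.

113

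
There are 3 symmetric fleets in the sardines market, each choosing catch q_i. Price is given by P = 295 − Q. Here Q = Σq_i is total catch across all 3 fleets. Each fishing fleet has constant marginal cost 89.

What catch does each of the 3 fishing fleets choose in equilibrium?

51.5

A representative fishing fleet's profit is π_i = q_i(295 − Q) − 89q_i, with Q = q_i + Σ_{j≠i} q_j.
First-order condition: 206 − 2q_i − Σ_{j≠i} q_j = 0.
With identical fishing fleets, set every q_j = q: then 206 − 2q − 2q = 0, i.e. q = 206/4 = 51.5.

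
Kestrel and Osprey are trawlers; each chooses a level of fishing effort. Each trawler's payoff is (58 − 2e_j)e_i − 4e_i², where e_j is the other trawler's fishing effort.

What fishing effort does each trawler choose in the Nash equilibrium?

Kestrel's payoff is (58 − 2e_O)e_K − 4e_K².
∂π/∂e_K = 58 − 2e_O − 8e_K = 0, so e_K = 7.25 − 0.25e_O.
Setting e_K = e_O in the reaction function: e_K = 7.25 − 0.25e_K, so e_K = 7.25 / 1.25 = 5.8.

5.8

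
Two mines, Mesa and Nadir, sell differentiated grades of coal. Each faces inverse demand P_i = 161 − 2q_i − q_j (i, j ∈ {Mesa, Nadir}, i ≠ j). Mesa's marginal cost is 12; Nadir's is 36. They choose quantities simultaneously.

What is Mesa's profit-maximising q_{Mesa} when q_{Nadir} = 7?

35.5

Mine Mesa's profit: π = q_{Mesa}(161 − 2q_{Mesa} − q_{Nadir}) − 12q_{Mesa}.
∂π/∂q_{Mesa} = 149 − 4q_{Mesa} − q_{Nadir} = 0 ⇒ q_{Mesa} = 37.25 − 0.25q_{Nadir}.
At q_{Nadir} = 7: q_{Mesa} = 37.25 − 0.25·7 = 35.5.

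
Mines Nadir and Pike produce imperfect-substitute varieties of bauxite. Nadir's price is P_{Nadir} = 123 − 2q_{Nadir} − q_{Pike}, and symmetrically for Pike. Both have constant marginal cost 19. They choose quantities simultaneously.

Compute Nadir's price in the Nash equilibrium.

60.6

Mine Nadir's profit: π = q_{Nadir}(123 − 2q_{Nadir} − q_{Pike}) − 19q_{Nadir}.
∂π/∂q_{Nadir} = 104 − 4q_{Nadir} − q_{Pike} = 0 ⇒ q_{Nadir} = 26 − 0.25q_{Pike}.
By symmetry q_{Pike} = q_{Nadir}; substituting into the reaction function, 1.25q_{Nadir} = 26 and q_{Nadir} = 20.8.
P_{Nadir} = 123 − 2·20.8 − 20.8 = 60.6.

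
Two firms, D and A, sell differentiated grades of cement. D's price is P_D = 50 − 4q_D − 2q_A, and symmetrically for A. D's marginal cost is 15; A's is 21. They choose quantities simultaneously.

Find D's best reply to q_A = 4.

3.375

Firm D's profit: π = q_D(50 − 4q_D − 2q_A) − 15q_D.
∂π/∂q_D = 35 − 8q_D − 2q_A = 0 ⇒ q_D = 4.375 − 0.25q_A.
At q_A = 4: q_D = 4.375 − 0.25·4 = 3.375.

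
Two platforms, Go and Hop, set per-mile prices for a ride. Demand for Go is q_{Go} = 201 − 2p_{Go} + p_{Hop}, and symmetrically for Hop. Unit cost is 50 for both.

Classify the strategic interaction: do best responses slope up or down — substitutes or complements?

strategic complements

Go's profit: π = (p_{Go} − 50)(201 − 2p_{Go} + p_{Hop}).
∂π/∂p_{Go} = 301 − 4p_{Go} + p_{Hop} = 0 ⇒ p_{Go} = 75.25 + 0.25p_{Hop}.
The best-response slope dp_{Go}/dp_{Hop} = 0.25 > 0: the reaction function is upward-sloping, so the choices are strategic complements.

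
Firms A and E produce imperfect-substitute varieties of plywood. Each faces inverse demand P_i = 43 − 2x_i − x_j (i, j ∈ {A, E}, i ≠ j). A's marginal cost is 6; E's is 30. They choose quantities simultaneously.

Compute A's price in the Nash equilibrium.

24

Firm A's profit: π = x_A(43 − 2x_A − x_E) − 6x_A.
∂π/∂x_A = 37 − 4x_A − x_E = 0 ⇒ x_A = 9.25 − 0.25x_E.
Similarly x_E = 3.25 − 0.25x_A.
Solving the two reaction functions simultaneously: (1 − (−0.25)(−0.25))x_A = 9.25 − 0.25·3.25, so 0.9375x_A = 8.4375 and x_A = 9.
Then x_E = 3.25 − 0.25·9 = 1.
P_A = 43 − 2·9 − 1 = 24.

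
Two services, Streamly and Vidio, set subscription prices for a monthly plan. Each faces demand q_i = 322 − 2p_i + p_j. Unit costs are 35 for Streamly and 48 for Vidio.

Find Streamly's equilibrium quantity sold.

Streamly's profit: π = (p_{Streamly} − 35)(322 − 2p_{Streamly} + p_{Vidio}).
∂π/∂p_{Streamly} = 392 − 4p_{Streamly} + p_{Vidio} = 0 ⇒ p_{Streamly} = 98 + 0.25p_{Vidio}.
Similarly p_{Vidio} = 104.5 + 0.25p_{Streamly}.
Plugging p_{Vidio} into Streamly's best response: p_{Streamly} = 98 + 0.25(104.5 + 0.25p_{Streamly}) ⇒ 0.9375p_{Streamly} = 124.125, so p_{Streamly} = 132.4.
Then p_{Vidio} = 104.5 + 0.25·132.4 = 137.6.
q_{Streamly} = 322 − 2·132.4 + 137.6 = 194.8.

194.8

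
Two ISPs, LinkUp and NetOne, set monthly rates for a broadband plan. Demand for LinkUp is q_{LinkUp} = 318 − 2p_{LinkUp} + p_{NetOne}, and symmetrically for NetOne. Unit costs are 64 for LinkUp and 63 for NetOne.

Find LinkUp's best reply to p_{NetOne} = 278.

LinkUp's profit: π = (p_{LinkUp} − 64)(318 − 2p_{LinkUp} + p_{NetOne}).
∂π/∂p_{LinkUp} = 446 − 4p_{LinkUp} + p_{NetOne} = 0 ⇒ p_{LinkUp} = 111.5 + 0.25p_{NetOne}.
At p_{NetOne} = 278: p_{LinkUp} = 111.5 + 0.25·278 = 181.

181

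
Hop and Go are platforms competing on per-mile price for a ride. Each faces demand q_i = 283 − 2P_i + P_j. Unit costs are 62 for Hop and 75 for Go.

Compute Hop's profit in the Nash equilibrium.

Hop's profit: π = (P_{Hop} − 62)(283 − 2P_{Hop} + P_{Go}).
∂π/∂P_{Hop} = 407 − 4P_{Hop} + P_{Go} = 0 ⇒ P_{Hop} = 101.75 + 0.25P_{Go}.
Similarly P_{Go} = 108.25 + 0.25P_{Hop}.
Plugging P_{Go} into Hop's best response: P_{Hop} = 101.75 + 0.25(108.25 + 0.25P_{Hop}) ⇒ 0.9375P_{Hop} = 128.8125, so P_{Hop} = 137.4.
Then P_{Go} = 108.25 + 0.25·137.4 = 142.6.
q_{Hop} = 283 − 2·137.4 + 142.6 = 150.8.
Profit = (137.4 − 62)·150.8 = 11370.32.

11370.32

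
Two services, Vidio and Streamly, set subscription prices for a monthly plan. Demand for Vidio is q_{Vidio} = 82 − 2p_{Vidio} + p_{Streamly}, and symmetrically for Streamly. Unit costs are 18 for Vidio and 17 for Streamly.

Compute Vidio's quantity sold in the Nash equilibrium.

Vidio's profit: π = (p_{Vidio} − 18)(82 − 2p_{Vidio} + p_{Streamly}).
∂π/∂p_{Vidio} = 118 − 4p_{Vidio} + p_{Streamly} = 0 ⇒ p_{Vidio} = 29.5 + 0.25p_{Streamly}.
Similarly p_{Streamly} = 29 + 0.25p_{Vidio}.
Substituting the second reaction function into the first: p_{Vidio} = 29.5 + 0.25(29 + 0.25p_{Vidio}), which gives 0.9375p_{Vidio} = 36.75 ⇒ p_{Vidio} = 39.2.
Then p_{Streamly} = 29 + 0.25·39.2 = 38.8.
q_{Vidio} = 82 − 2·39.2 + 38.8 = 42.4.

42.4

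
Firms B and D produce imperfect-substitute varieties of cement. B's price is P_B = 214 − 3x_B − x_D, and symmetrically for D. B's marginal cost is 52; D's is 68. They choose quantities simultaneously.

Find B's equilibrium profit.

1670.88

Firm B's profit: π = x_B(214 − 3x_B − x_D) − 52x_B.
∂π/∂x_B = 162 − 6x_B − x_D = 0 ⇒ x_B = 27 − (1/6)x_D.
Similarly x_D = 73/3 − (1/6)x_B.
Substituting the second reaction function into the first: x_B = 27 − (1/6)(73/3 − (1/6)x_B), which gives (35/36)x_B = 413/18 ⇒ x_B = 23.6.
Then x_D = 73/3 − (1/6)·23.6 = 20.4.
P_B = 214 − 3·23.6 − 20.4 = 122.8.
Profit = (122.8 − 52)·23.6 = 1670.88.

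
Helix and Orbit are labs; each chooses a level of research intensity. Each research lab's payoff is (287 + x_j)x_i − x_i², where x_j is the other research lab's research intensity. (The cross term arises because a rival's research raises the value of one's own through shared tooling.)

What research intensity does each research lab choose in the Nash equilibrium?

Helix's payoff is (287 + x_O)x_H − x_H².
∂π/∂x_H = 287 + x_O − 2x_H = 0, so x_H = 143.5 + 0.5x_O.
By symmetry x_O = x_H; substituting into the reaction function, 0.5x_H = 143.5 and x_H = 287.

287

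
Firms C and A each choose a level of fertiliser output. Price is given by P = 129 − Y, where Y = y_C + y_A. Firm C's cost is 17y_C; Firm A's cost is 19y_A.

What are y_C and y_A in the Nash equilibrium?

Firm C's profit: π = y_C(129 − (y_C + y_A)) − 17y_C.
∂π/∂y_C = 112 − 2y_C − y_A = 0, so y_C = 56 − 0.5y_A.
By the same steps for A: y_A = 55 − 0.5y_C.
Plugging y_A into C's best response: y_C = 56 − 0.5(55 − 0.5y_C) ⇒ 0.75y_C = 28.5, so y_C = 38.
Then y_A = 55 − 0.5·38 = 36.

38, 36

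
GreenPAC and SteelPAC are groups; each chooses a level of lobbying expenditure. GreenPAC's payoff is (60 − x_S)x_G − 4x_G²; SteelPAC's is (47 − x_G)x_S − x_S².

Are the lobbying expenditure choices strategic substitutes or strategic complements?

Expanding GreenPAC's payoff: 60x_G − x_Sx_G − 4x_G².
∂π/∂x_G = 60 − x_S − 8x_G = 0, so x_G = 7.5 − 0.125x_S.
The best-response slope dx_G/dx_S = −0.125 < 0: the reaction function is downward-sloping, so the choices are strategic substitutes.

strategic substitutes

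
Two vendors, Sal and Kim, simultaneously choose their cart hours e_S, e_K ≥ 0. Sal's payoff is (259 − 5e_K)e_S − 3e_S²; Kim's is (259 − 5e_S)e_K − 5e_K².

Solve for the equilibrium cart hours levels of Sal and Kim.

37, 7.4

Expanding Sal's payoff: 259e_S − 5e_Ke_S − 3e_S².
∂π/∂e_S = 259 − 5e_K − 6e_S = 0, so e_S = 259/6 − (5/6)e_K.
Likewise for Kim: e_K = 25.9 − 0.5e_S.
Solving the two reaction functions simultaneously: (1 − (−5/6)(−0.5))e_S = 259/6 − (5/6)·25.9, so (7/12)e_S = 259/12 and e_S = 37.
Then e_K = 25.9 − 0.5·37 = 7.4.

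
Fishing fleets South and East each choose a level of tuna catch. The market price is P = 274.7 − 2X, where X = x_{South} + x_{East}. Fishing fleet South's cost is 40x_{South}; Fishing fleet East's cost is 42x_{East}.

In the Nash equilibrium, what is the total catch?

77.9

Fishing fleet South's profit: π = x_{South}(274.7 − 2(x_{South} + x_{East})) − 40x_{South}.
∂π/∂x_{South} = 234.7 − 4x_{South} − 2x_{East} = 0, so x_{South} = 58.675 − 0.5x_{East}.
By the same steps for East: x_{East} = 58.175 − 0.5x_{South}.
Substituting the second reaction function into the first: x_{South} = 58.675 − 0.5(58.175 − 0.5x_{South}), which gives 0.75x_{South} = 29.5875 ⇒ x_{South} = 39.45.
Then x_{East} = 58.175 − 0.5·39.45 = 38.45.
Total catch: 39.45 + 38.45 = 77.9.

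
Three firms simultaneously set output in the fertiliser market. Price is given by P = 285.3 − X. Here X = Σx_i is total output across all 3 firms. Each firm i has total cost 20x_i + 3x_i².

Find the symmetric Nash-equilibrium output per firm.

A representative firm's profit is π_i = x_i(285.3 − X) − 20x_i − 3x_i², with X = x_i + Σ_{j≠i} x_j.
First-order condition: 265.3 − 8x_i − Σ_{j≠i} x_j = 0.
With identical firms, set every x_j = x: then 265.3 − 8x − 2x = 0, i.e. x = 265.3/10 = 26.53.

26.53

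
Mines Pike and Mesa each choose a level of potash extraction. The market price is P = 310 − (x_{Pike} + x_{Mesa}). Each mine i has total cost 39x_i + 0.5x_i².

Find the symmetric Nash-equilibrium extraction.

67.75

Mine Pike's profit: π = x_{Pike}(310 − (x_{Pike} + x_{Mesa})) − 39x_{Pike} − 0.5x_{Pike}².
∂π/∂x_{Pike} = 271 − 3x_{Pike} − x_{Mesa} = 0, so x_{Pike} = 271/3 − (1/3)x_{Mesa}.
The game is symmetric, so in equilibrium x_{Mesa} = x_{Pike}: the reaction function gives (4/3)x_{Pike} = 271/3, hence x_{Pike} = 67.75.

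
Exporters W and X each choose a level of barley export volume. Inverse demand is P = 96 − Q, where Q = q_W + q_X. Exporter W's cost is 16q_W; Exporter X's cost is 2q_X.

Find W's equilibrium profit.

Exporter W's profit: π = q_W(96 − (q_W + q_X)) − 16q_W.
∂π/∂q_W = 80 − 2q_W − q_X = 0, so q_W = 40 − 0.5q_X.
By the same steps for X: q_X = 47 − 0.5q_W.
Substituting the second reaction function into the first: q_W = 40 − 0.5(47 − 0.5q_W), which gives 0.75q_W = 16.5 ⇒ q_W = 22.
Then q_X = 47 − 0.5·22 = 36.
Price P = 96 − 58 = 38.
W's profit: (38 − 16)·22 = 484.

484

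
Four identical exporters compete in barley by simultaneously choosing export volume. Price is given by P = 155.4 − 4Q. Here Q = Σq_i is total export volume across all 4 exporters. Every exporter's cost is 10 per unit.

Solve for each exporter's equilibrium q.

7.27

A representative exporter's profit is π_i = q_i(155.4 − 4Q) − 10q_i, with Q = q_i + Σ_{j≠i} q_j.
First-order condition: 145.4 − 8q_i − 4Σ_{j≠i} q_j = 0.
With identical exporters, set every q_j = q: then 145.4 − 8q − 12q = 0, i.e. q = 145.4/20 = 7.27.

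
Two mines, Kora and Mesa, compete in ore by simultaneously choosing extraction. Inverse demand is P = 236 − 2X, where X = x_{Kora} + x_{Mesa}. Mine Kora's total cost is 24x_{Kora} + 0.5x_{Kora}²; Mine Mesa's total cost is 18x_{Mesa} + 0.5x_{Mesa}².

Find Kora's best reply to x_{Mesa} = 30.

Mine Kora's profit: π = x_{Kora}(236 − 2(x_{Kora} + x_{Mesa})) − 24x_{Kora} − 0.5x_{Kora}².
∂π/∂x_{Kora} = 212 − 5x_{Kora} − 2x_{Mesa} = 0, so x_{Kora} = 42.4 − 0.4x_{Mesa}.
At x_{Mesa} = 30: x_{Kora} = 42.4 − 0.4·30 = 30.4.

30.4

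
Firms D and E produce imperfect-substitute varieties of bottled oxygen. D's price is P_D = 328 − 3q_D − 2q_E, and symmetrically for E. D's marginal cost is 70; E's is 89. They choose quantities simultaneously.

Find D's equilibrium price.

Firm D's profit: π = q_D(328 − 3q_D − 2q_E) − 70q_D.
∂π/∂q_D = 258 − 6q_D − 2q_E = 0 ⇒ q_D = 43 − (1/3)q_E.
Similarly q_E = 239/6 − (1/3)q_D.
Substituting the second reaction function into the first: q_D = 43 − (1/3)(239/6 − (1/3)q_D), which gives (8/9)q_D = 535/18 ⇒ q_D = 33.4375.
Then q_E = 239/6 − (1/3)·33.4375 = 28.6875.
P_D = 328 − 3·33.4375 − 2·28.6875 = 170.3125.

170.3125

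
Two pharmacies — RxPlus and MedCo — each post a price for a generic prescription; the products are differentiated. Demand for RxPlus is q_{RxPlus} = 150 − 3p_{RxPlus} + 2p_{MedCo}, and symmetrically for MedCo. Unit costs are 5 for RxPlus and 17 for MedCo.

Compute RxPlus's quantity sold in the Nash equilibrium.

RxPlus's profit: π = (p_{RxPlus} − 5)(150 − 3p_{RxPlus} + 2p_{MedCo}).
∂π/∂p_{RxPlus} = 165 − 6p_{RxPlus} + 2p_{MedCo} = 0 ⇒ p_{RxPlus} = 27.5 + (1/3)p_{MedCo}.
Similarly p_{MedCo} = 33.5 + (1/3)p_{RxPlus}.
Solving the two reaction functions simultaneously: (1 − (1/3)(1/3))p_{RxPlus} = 27.5 + (1/3)·33.5, so (8/9)p_{RxPlus} = 116/3 and p_{RxPlus} = 43.5.
Then p_{MedCo} = 33.5 + (1/3)·43.5 = 48.
q_{RxPlus} = 150 − 3·43.5 + 2·48 = 115.5.

115.5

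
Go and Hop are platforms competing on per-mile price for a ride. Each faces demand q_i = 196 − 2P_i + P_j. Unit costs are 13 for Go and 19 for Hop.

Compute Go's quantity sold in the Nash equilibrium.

123.6

Go's profit: π = (P_{Go} − 13)(196 − 2P_{Go} + P_{Hop}).
∂π/∂P_{Go} = 222 − 4P_{Go} + P_{Hop} = 0 ⇒ P_{Go} = 55.5 + 0.25P_{Hop}.
Similarly P_{Hop} = 58.5 + 0.25P_{Go}.
Plugging P_{Hop} into Go's best response: P_{Go} = 55.5 + 0.25(58.5 + 0.25P_{Go}) ⇒ 0.9375P_{Go} = 70.125, so P_{Go} = 74.8.
Then P_{Hop} = 58.5 + 0.25·74.8 = 77.2.
q_{Go} = 196 − 2·74.8 + 77.2 = 123.6.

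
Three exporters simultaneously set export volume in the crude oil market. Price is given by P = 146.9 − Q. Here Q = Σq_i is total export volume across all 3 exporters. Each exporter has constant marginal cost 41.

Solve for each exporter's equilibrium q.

A representative exporter's profit is π_i = q_i(146.9 − Q) − 41q_i, with Q = q_i + Σ_{j≠i} q_j.
First-order condition: 105.9 − 2q_i − Σ_{j≠i} q_j = 0.
In a symmetric equilibrium every exporter chooses the same q, so Σ_{j≠i} q_j = 2q. The condition becomes 105.9 − 4q = 0, giving q = 105.9/4 = 26.475.

26.475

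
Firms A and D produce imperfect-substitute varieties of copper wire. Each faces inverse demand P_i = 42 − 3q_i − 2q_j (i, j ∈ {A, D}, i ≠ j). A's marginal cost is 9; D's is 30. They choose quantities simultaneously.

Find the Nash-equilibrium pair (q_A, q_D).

5.4375, 0.1875

Firm A's profit: π = q_A(42 − 3q_A − 2q_D) − 9q_A.
∂π/∂q_A = 33 − 6q_A − 2q_D = 0 ⇒ q_A = 5.5 − (1/3)q_D.
Similarly q_D = 2 − (1/3)q_A.
Substituting the second reaction function into the first: q_A = 5.5 − (1/3)(2 − (1/3)q_A), which gives (8/9)q_A = 29/6 ⇒ q_A = 5.4375.
Then q_D = 2 − (1/3)·5.4375 = 0.1875.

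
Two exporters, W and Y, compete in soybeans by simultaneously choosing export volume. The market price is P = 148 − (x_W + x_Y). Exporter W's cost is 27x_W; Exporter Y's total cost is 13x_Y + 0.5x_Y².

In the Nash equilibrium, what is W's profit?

2079.36

Exporter W's profit: π = x_W(148 − (x_W + x_Y)) − 27x_W.
∂π/∂x_W = 121 − 2x_W − x_Y = 0, so x_W = 60.5 − 0.5x_Y.
For Y: ∂π/∂x_Y = 135 − 3x_Y − x_W = 0 ⇒ x_Y = 45 − (1/3)x_W.
Substituting the second reaction function into the first: x_W = 60.5 − 0.5(45 − (1/3)x_W), which gives (5/6)x_W = 38 ⇒ x_W = 45.6.
Then x_Y = 45 − (1/3)·45.6 = 29.8.
Price P = 148 − 75.4 = 72.6.
W's profit: (72.6 − 27)·45.6 = 2079.36.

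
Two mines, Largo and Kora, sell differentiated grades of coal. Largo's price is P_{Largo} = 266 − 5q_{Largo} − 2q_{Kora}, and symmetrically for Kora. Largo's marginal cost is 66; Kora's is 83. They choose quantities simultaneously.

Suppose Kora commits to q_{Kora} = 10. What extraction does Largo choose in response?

Mine Largo's profit: π = q_{Largo}(266 − 5q_{Largo} − 2q_{Kora}) − 66q_{Largo}.
∂π/∂q_{Largo} = 200 − 10q_{Largo} − 2q_{Kora} = 0 ⇒ q_{Largo} = 20 − 0.2q_{Kora}.
At q_{Kora} = 10: q_{Largo} = 20 − 0.2·10 = 18.

18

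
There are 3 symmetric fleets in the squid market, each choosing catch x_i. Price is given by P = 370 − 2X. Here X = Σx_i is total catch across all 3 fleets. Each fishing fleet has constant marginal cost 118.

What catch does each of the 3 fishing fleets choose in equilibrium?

31.5

A representative fishing fleet's profit is π_i = x_i(370 − 2X) − 118x_i, with X = x_i + Σ_{j≠i} x_j.
First-order condition: 252 − 4x_i − 2Σ_{j≠i} x_j = 0.
With identical fishing fleets, set every x_j = x: then 252 − 4x − 4x = 0, i.e. x = 252/8 = 31.5.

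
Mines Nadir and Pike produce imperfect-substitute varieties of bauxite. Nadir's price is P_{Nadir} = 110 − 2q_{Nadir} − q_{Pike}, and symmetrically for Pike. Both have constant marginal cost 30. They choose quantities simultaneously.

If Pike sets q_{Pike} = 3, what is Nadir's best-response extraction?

19.25

Mine Nadir's profit: π = q_{Nadir}(110 − 2q_{Nadir} − q_{Pike}) − 30q_{Nadir}.
∂π/∂q_{Nadir} = 80 − 4q_{Nadir} − q_{Pike} = 0 ⇒ q_{Nadir} = 20 − 0.25q_{Pike}.
At q_{Pike} = 3: q_{Nadir} = 20 − 0.25·3 = 19.25.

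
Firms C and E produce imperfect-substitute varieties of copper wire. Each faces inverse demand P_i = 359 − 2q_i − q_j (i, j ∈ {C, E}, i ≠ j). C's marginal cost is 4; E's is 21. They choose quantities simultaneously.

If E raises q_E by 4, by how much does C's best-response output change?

-1

Firm C's profit: π = q_C(359 − 2q_C − q_E) − 4q_C.
∂π/∂q_C = 355 − 4q_C − q_E = 0 ⇒ q_C = 88.75 − 0.25q_E.
The reaction-function slope is −0.25, so a 4-unit rise in q_E moves q_C by −0.25 × 4 = −1. C's best response falls — the actions are strategic substitutes.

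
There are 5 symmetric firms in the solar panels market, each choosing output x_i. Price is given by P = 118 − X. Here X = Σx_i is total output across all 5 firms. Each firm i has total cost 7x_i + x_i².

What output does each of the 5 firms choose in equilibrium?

A representative firm's profit is π_i = x_i(118 − X) − 7x_i − x_i², with X = x_i + Σ_{j≠i} x_j.
First-order condition: 111 − 4x_i − Σ_{j≠i} x_j = 0.
With identical firms, set every x_j = x: then 111 − 4x − 4x = 0, i.e. x = 111/8 = 13.875.

13.875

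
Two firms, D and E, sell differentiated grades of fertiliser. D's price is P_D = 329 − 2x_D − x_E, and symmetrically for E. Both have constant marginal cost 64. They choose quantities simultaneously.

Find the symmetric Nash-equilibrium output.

Firm D's profit: π = x_D(329 − 2x_D − x_E) − 64x_D.
∂π/∂x_D = 265 − 4x_D − x_E = 0 ⇒ x_D = 66.25 − 0.25x_E.
By symmetry x_E = x_D; substituting into the reaction function, 1.25x_D = 66.25 and x_D = 53.

53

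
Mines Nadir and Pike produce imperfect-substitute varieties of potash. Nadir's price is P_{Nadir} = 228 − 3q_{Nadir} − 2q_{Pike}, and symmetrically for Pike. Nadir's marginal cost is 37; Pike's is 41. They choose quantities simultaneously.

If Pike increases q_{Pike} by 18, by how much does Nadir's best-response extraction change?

-6

Mine Nadir's profit: π = q_{Nadir}(228 − 3q_{Nadir} − 2q_{Pike}) − 37q_{Nadir}.
∂π/∂q_{Nadir} = 191 − 6q_{Nadir} − 2q_{Pike} = 0 ⇒ q_{Nadir} = 191/6 − (1/3)q_{Pike}.
The reaction-function slope is −1/3, so an 18-unit rise in q_{Pike} moves q_{Nadir} by −1/3 × 18 = −6. Nadir's best response falls — the actions are strategic substitutes.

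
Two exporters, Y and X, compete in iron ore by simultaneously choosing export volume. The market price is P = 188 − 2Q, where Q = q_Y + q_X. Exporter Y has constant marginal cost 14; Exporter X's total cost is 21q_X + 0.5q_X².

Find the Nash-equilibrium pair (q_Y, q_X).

33.5, 20

Exporter Y's profit: π = q_Y(188 − 2(q_Y + q_X)) − 14q_Y.
∂π/∂q_Y = 174 − 4q_Y − 2q_X = 0, so q_Y = 43.5 − 0.5q_X.
For X: ∂π/∂q_X = 167 − 5q_X − 2q_Y = 0 ⇒ q_X = 33.4 − 0.4q_Y.
Substituting the second reaction function into the first: q_Y = 43.5 − 0.5(33.4 − 0.4q_Y), which gives 0.8q_Y = 26.8 ⇒ q_Y = 33.5.
Then q_X = 33.4 − 0.4·33.5 = 20.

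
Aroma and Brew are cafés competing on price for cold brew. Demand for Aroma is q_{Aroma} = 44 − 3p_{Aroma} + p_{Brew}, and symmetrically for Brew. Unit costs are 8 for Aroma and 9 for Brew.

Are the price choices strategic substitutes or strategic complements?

Aroma's profit: π = (p_{Aroma} − 8)(44 − 3p_{Aroma} + p_{Brew}).
∂π/∂p_{Aroma} = 68 − 6p_{Aroma} + p_{Brew} = 0 ⇒ p_{Aroma} = 34/3 + (1/6)p_{Brew}.
The best-response slope dp_{Aroma}/dp_{Brew} = 1/6 > 0: the reaction function is upward-sloping, so the choices are strategic complements.

strategic complements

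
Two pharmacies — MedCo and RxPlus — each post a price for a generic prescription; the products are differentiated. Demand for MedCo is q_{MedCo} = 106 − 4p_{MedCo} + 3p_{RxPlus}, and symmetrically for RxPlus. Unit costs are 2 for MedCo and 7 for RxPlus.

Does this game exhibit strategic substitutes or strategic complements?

strategic complements

MedCo's profit: π = (p_{MedCo} − 2)(106 − 4p_{MedCo} + 3p_{RxPlus}).
∂π/∂p_{MedCo} = 114 − 8p_{MedCo} + 3p_{RxPlus} = 0 ⇒ p_{MedCo} = 14.25 + 0.375p_{RxPlus}.
The best-response slope dp_{MedCo}/dp_{RxPlus} = 0.375 > 0: the reaction function is upward-sloping, so the choices are strategic complements.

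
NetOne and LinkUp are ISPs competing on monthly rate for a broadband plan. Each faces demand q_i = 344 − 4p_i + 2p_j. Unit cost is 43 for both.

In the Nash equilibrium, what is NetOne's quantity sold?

NetOne's profit: π = (p_{NetOne} − 43)(344 − 4p_{NetOne} + 2p_{LinkUp}).
∂π/∂p_{NetOne} = 516 − 8p_{NetOne} + 2p_{LinkUp} = 0 ⇒ p_{NetOne} = 64.5 + 0.25p_{LinkUp}.
The game is symmetric, so in equilibrium p_{LinkUp} = p_{NetOne}: the reaction function gives 0.75p_{NetOne} = 64.5, hence p_{NetOne} = 86.
q_{NetOne} = 344 − 4·86 + 2·86 = 172.

172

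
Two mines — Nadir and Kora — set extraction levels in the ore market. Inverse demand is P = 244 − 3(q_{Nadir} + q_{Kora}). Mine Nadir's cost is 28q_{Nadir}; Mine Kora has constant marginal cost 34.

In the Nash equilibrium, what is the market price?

Mine Nadir's profit: π = q_{Nadir}(244 − 3(q_{Nadir} + q_{Kora})) − 28q_{Nadir}.
∂π/∂q_{Nadir} = 216 − 6q_{Nadir} − 3q_{Kora} = 0, so q_{Nadir} = 36 − 0.5q_{Kora}.
By the same steps for Kora: q_{Kora} = 35 − 0.5q_{Nadir}.
Substituting the second reaction function into the first: q_{Nadir} = 36 − 0.5(35 − 0.5q_{Nadir}), which gives 0.75q_{Nadir} = 18.5 ⇒ q_{Nadir} = 74/3.
Then q_{Kora} = 35 − 0.5·(74/3) = 68/3.
Equilibrium price: P = 244 − 3·(142/3) = 102.

102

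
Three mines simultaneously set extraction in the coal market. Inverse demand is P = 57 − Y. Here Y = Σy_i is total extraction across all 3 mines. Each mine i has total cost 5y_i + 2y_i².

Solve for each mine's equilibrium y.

6.5

A representative mine's profit is π_i = y_i(57 − Y) − 5y_i − 2y_i², with Y = y_i + Σ_{j≠i} y_j.
First-order condition: 52 − 6y_i − Σ_{j≠i} y_j = 0.
Imposing symmetry (y_j = y for all j) turns Σ_{j≠i} y_j into 2y, so 52 = 8y and y = 6.5.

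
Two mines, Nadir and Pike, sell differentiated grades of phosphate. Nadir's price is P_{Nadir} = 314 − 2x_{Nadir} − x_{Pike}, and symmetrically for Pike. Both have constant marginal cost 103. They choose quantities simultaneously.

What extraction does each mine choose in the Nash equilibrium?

42.2

Mine Nadir's profit: π = x_{Nadir}(314 − 2x_{Nadir} − x_{Pike}) − 103x_{Nadir}.
∂π/∂x_{Nadir} = 211 − 4x_{Nadir} − x_{Pike} = 0 ⇒ x_{Nadir} = 52.75 − 0.25x_{Pike}.
The game is symmetric, so in equilibrium x_{Pike} = x_{Nadir}: the reaction function gives 1.25x_{Nadir} = 52.75, hence x_{Nadir} = 42.2.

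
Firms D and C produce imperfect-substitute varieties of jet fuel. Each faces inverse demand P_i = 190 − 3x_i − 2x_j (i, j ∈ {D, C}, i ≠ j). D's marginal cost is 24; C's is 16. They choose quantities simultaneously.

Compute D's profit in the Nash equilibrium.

1230.1875

Firm D's profit: π = x_D(190 − 3x_D − 2x_C) − 24x_D.
∂π/∂x_D = 166 − 6x_D − 2x_C = 0 ⇒ x_D = 83/3 − (1/3)x_C.
Similarly x_C = 29 − (1/3)x_D.
Solving the two reaction functions simultaneously: (1 − (−1/3)(−1/3))x_D = 83/3 − (1/3)·29, so (8/9)x_D = 18 and x_D = 20.25.
Then x_C = 29 − (1/3)·20.25 = 22.25.
P_D = 190 − 3·20.25 − 2·22.25 = 84.75.
Profit = (84.75 − 24)·20.25 = 1230.1875.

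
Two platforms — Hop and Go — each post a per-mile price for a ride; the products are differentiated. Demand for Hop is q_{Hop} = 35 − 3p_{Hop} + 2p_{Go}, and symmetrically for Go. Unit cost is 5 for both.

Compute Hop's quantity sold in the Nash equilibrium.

Hop's profit: π = (p_{Hop} − 5)(35 − 3p_{Hop} + 2p_{Go}).
∂π/∂p_{Hop} = 50 − 6p_{Hop} + 2p_{Go} = 0 ⇒ p_{Hop} = 25/3 + (1/3)p_{Go}.
The game is symmetric, so in equilibrium p_{Go} = p_{Hop}: the reaction function gives (2/3)p_{Hop} = 25/3, hence p_{Hop} = 12.5.
q_{Hop} = 35 − 3·12.5 + 2·12.5 = 22.5.

22.5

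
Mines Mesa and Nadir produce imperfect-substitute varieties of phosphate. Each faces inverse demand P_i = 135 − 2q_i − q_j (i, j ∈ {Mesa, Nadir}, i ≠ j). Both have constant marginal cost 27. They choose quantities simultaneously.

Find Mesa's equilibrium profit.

Mine Mesa's profit: π = q_{Mesa}(135 − 2q_{Mesa} − q_{Nadir}) − 27q_{Mesa}.
∂π/∂q_{Mesa} = 108 − 4q_{Mesa} − q_{Nadir} = 0 ⇒ q_{Mesa} = 27 − 0.25q_{Nadir}.
By symmetry q_{Nadir} = q_{Mesa}; substituting into the reaction function, 1.25q_{Mesa} = 27 and q_{Mesa} = 21.6.
P_{Mesa} = 135 − 2·21.6 − 21.6 = 70.2.
Profit = (70.2 − 27)·21.6 = 933.12.

933.12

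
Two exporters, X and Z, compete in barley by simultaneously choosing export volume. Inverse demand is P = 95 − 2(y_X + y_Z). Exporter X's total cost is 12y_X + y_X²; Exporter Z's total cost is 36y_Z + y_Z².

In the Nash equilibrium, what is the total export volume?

Exporter X's profit: π = y_X(95 − 2(y_X + y_Z)) − 12y_X − y_X².
∂π/∂y_X = 83 − 6y_X − 2y_Z = 0, so y_X = 83/6 − (1/3)y_Z.
By the same steps for Z: y_Z = 59/6 − (1/3)y_X.
Solving the two reaction functions simultaneously: (1 − (−1/3)(−1/3))y_X = 83/6 − (1/3)·(59/6), so (8/9)y_X = 95/9 and y_X = 11.875.
Then y_Z = 59/6 − (1/3)·11.875 = 5.875.
Total export volume: 11.875 + 5.875 = 17.75.

17.75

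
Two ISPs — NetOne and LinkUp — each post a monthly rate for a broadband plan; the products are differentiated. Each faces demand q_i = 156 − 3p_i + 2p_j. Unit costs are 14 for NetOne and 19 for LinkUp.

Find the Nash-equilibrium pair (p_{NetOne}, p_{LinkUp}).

50.4375, 52.3125

NetOne's profit: π = (p_{NetOne} − 14)(156 − 3p_{NetOne} + 2p_{LinkUp}).
∂π/∂p_{NetOne} = 198 − 6p_{NetOne} + 2p_{LinkUp} = 0 ⇒ p_{NetOne} = 33 + (1/3)p_{LinkUp}.
Similarly p_{LinkUp} = 35.5 + (1/3)p_{NetOne}.
Plugging p_{LinkUp} into NetOne's best response: p_{NetOne} = 33 + (1/3)(35.5 + (1/3)p_{NetOne}) ⇒ (8/9)p_{NetOne} = 269/6, so p_{NetOne} = 50.4375.
Then p_{LinkUp} = 35.5 + (1/3)·50.4375 = 52.3125.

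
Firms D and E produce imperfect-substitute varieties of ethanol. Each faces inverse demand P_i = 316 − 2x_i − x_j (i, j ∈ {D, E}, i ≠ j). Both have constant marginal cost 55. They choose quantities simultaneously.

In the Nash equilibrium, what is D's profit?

Firm D's profit: π = x_D(316 − 2x_D − x_E) − 55x_D.
∂π/∂x_D = 261 − 4x_D − x_E = 0 ⇒ x_D = 65.25 − 0.25x_E.
By symmetry x_E = x_D; substituting into the reaction function, 1.25x_D = 65.25 and x_D = 52.2.
P_D = 316 − 2·52.2 − 52.2 = 159.4.
Profit = (159.4 − 55)·52.2 = 5449.68.

5449.68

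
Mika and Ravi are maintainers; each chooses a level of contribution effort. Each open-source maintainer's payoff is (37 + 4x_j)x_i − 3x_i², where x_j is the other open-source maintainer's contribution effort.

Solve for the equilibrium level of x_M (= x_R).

Mika's payoff is (37 + 4x_R)x_M − 3x_M².
∂π/∂x_M = 37 + 4x_R − 6x_M = 0, so x_M = 37/6 + (2/3)x_R.
Setting x_M = x_R in the reaction function: x_M = 37/6 + (2/3)x_M, so x_M = (37/6) / (1/3) = 18.5.

18.5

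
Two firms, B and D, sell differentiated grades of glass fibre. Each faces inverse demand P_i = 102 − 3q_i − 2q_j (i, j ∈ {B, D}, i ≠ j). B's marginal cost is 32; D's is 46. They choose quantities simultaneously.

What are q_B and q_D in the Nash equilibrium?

Firm B's profit: π = q_B(102 − 3q_B − 2q_D) − 32q_B.
∂π/∂q_B = 70 − 6q_B − 2q_D = 0 ⇒ q_B = 35/3 − (1/3)q_D.
Similarly q_D = 28/3 − (1/3)q_B.
Solving the two reaction functions simultaneously: (1 − (−1/3)(−1/3))q_B = 35/3 − (1/3)·(28/3), so (8/9)q_B = 77/9 and q_B = 9.625.
Then q_D = 28/3 − (1/3)·9.625 = 6.125.

9.625, 6.125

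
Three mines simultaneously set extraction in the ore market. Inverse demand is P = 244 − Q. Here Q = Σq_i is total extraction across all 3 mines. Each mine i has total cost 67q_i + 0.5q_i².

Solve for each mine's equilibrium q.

A representative mine's profit is π_i = q_i(244 − Q) − 67q_i − 0.5q_i², with Q = q_i + Σ_{j≠i} q_j.
First-order condition: 177 − 3q_i − Σ_{j≠i} q_j = 0.
With identical mines, set every q_j = q: then 177 − 3q − 2q = 0, i.e. q = 177/5 = 35.4.

35.4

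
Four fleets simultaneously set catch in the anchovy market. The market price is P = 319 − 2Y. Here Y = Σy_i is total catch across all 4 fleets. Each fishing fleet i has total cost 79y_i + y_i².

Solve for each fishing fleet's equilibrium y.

A representative fishing fleet's profit is π_i = y_i(319 − 2Y) − 79y_i − y_i², with Y = y_i + Σ_{j≠i} y_j.
First-order condition: 240 − 6y_i − 2Σ_{j≠i} y_j = 0.
In a symmetric equilibrium every fishing fleet chooses the same y, so Σ_{j≠i} y_j = 3y. The condition becomes 240 − 12y = 0, giving y = 240/12 = 20.

20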